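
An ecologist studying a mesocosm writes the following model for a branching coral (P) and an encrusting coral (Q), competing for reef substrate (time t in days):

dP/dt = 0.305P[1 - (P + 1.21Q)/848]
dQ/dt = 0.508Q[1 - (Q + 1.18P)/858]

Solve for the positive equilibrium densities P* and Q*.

P* ≈ 445, Q* ≈ 333

Setting both brackets to zero gives the nullclines P + 1.21Q = 848 and 1.18P + Q = 858.
Substituting Q = 858 - 1.18P into the first: P(1 - 1.21·1.18) = 848 - 1.21·858.
So P* = -190/-0.428 = 445, and then Q* = 858 - 1.18·445 = 333.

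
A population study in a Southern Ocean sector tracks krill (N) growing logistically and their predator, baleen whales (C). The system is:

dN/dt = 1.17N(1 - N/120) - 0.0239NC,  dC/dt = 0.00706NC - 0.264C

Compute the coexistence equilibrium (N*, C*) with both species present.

N* ≈ 37.4, C* ≈ 33.7

From dC/dt = 0 with C > 0: 0.00706N* = 0.264, so N* = 37.4.
Substitute into dN/dt = 0: 1.17(1 - 37.4/120) = 0.0239C*.
The bracket is 0.688, giving C* = 0.805/0.0239 = 33.7.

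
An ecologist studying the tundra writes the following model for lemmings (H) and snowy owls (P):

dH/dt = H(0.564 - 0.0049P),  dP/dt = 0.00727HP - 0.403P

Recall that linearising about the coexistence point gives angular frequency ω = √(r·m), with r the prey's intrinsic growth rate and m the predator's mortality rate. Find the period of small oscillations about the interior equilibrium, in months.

Here r = 0.564 and m = 0.403, so r·m = 0.227.
ω = √0.227 = 0.477 per month, hence T = 2π/ω ≈ 13.2 months.

T ≈ 13.2 months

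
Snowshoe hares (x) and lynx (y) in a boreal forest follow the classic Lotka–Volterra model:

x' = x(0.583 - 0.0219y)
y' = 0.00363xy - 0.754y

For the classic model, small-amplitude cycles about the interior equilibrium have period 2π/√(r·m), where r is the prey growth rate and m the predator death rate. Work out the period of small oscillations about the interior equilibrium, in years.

T ≈ 9.48 years

Here r = 0.583 and m = 0.754, so r·m = 0.44.
ω = √0.44 = 0.663 per year, hence T = 2π/ω ≈ 9.48 years.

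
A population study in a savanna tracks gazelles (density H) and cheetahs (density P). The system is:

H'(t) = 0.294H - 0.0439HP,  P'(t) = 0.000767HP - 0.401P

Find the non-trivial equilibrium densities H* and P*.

Set dP/dt = 0 with P > 0: 0.000767H - 0.401 = 0, so H* = 0.401/0.000767 = 523.
Set dH/dt = 0 with H > 0: 0.294 - 0.0439P = 0, so P* = 0.294/0.0439 = 6.7.

H* ≈ 523, P* ≈ 6.7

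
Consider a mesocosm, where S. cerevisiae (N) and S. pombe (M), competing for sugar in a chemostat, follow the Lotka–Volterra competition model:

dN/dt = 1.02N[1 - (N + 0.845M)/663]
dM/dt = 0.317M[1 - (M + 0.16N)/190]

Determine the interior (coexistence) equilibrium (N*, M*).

N* ≈ 581, M* ≈ 97

Setting both brackets to zero gives the nullclines N + 0.845M = 663 and 0.16N + M = 190.
Substituting M = 190 - 0.16N into the first: N(1 - 0.845·0.16) = 663 - 0.845·190.
So N* = 502/0.865 = 581, and then M* = 190 - 0.16·581 = 97.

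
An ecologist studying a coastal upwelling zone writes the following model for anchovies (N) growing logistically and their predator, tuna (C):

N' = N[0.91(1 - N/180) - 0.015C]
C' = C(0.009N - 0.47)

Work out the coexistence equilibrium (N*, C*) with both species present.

N* ≈ 52.2, C* ≈ 43.1

From dC/dt = 0 with C > 0: 0.009N* = 0.47, so N* = 52.2.
Substitute into dN/dt = 0: 0.91(1 - 52.2/180) = 0.015C*.
The bracket is 0.71, giving C* = 0.646/0.015 = 43.1.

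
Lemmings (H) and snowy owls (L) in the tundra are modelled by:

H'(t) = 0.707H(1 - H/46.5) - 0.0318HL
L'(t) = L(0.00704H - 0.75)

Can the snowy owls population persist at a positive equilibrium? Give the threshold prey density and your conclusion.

Threshold H = 107; K < 107, so no, the predator goes extinct.

The predator equation gives dL/dt > 0 only when H > 0.75/0.00704 = 107.
Without the predator, H → K = 46.5. Since 46.5 < 107, the predator cannot invade.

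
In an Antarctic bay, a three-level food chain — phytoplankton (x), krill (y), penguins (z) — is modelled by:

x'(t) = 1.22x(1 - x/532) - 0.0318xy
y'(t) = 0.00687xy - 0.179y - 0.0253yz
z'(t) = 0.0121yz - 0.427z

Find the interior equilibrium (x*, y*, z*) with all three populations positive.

x* ≈ 42.6, y* ≈ 35.3, z* ≈ 4.51

From dz/dt = 0: 0.0121y* = 0.427, so y* = 35.3.
From dx/dt = 0: 1.22(1 - x*/532) = 0.0318·35.3, giving x* = 532·(1 - 0.92) = 42.6.
From dy/dt = 0: 0.00687·42.6 - 0.179 = 0.0253z*, so z* = 0.114/0.0253 = 4.51.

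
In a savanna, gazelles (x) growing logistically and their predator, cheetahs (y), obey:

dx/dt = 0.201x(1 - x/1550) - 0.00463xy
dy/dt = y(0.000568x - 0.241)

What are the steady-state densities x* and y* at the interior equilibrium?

From dy/dt = 0 with y > 0: 0.000568x* = 0.241, so x* = 424.
Substitute into dx/dt = 0: 0.201(1 - 424/1550) = 0.00463y*.
The bracket is 0.726, giving y* = 0.146/0.00463 = 31.5.

x* ≈ 424, y* ≈ 31.5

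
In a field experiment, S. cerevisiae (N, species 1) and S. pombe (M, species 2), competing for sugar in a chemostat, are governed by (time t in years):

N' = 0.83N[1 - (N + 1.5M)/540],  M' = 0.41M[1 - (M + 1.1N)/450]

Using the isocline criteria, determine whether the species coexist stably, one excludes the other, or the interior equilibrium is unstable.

unstable coexistence (outcome depends on initial conditions)

Compare the nullcline intercepts: K1/α12 = 540/1.5 = 360 < K2 = 450; K2/α21 = 450/1.1 = 409 < K1 = 540.
Since both are reversed, neither can invade when rare; the interior point is a saddle.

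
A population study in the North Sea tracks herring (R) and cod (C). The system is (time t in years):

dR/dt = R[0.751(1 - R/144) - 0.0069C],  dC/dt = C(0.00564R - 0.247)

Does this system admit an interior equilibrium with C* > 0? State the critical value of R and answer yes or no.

Threshold R = 43.8; K > 43.8, so yes, the predator persists.

The predator equation gives dC/dt > 0 only when R > 0.247/0.00564 = 43.8.
Without the predator, R → K = 144. Since 144 > 43.8, the predator can invade and persist.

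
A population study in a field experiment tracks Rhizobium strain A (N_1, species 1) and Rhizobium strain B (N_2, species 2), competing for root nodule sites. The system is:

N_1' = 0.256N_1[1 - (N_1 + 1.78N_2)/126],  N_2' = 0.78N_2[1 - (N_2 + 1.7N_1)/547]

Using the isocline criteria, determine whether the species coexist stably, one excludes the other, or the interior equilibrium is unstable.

species 2 excludes species 1

Compare the nullcline intercepts: K1/α12 = 126/1.78 = 70.8 < K2 = 547; K2/α21 = 547/1.7 = 322 > K1 = 126.
Since the inequalities point opposite ways, species 2 can invade but species 1 cannot.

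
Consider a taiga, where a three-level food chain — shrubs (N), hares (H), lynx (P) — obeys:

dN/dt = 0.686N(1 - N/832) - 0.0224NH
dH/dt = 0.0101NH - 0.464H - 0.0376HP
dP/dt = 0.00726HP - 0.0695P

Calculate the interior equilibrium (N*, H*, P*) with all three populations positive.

From dP/dt = 0: 0.00726H* = 0.0695, so H* = 9.57.
From dN/dt = 0: 0.686(1 - N*/832) = 0.0224·9.57, giving N* = 832·(1 - 0.313) = 572.
From dH/dt = 0: 0.0101·572 - 0.464 = 0.0376P*, so P* = 5.31/0.0376 = 141.

N* ≈ 572, H* ≈ 9.57, P* ≈ 141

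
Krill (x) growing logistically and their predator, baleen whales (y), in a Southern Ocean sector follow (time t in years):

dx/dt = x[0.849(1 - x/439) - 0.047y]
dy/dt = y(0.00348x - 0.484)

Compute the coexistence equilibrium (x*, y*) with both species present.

x* ≈ 139, y* ≈ 12.3

From dy/dt = 0 with y > 0: 0.00348x* = 0.484, so x* = 139.
Substitute into dx/dt = 0: 0.849(1 - 139/439) = 0.047y*.
The bracket is 0.683, giving y* = 0.58/0.047 = 12.3.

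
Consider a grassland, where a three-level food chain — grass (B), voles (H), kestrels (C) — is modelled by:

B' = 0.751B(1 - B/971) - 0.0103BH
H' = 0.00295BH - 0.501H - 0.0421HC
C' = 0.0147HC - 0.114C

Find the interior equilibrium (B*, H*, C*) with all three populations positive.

From dC/dt = 0: 0.0147H* = 0.114, so H* = 7.76.
From dB/dt = 0: 0.751(1 - B*/971) = 0.0103·7.76, giving B* = 971·(1 - 0.106) = 868.
From dH/dt = 0: 0.00295·868 - 0.501 = 0.0421C*, so C* = 2.06/0.0421 = 48.9.

B* ≈ 868, H* ≈ 7.76, C* ≈ 48.9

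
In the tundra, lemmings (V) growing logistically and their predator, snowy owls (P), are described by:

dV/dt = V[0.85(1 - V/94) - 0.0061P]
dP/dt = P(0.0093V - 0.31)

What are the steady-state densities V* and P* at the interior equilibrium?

From dP/dt = 0 with P > 0: 0.0093V* = 0.31, so V* = 33.3.
Substitute into dV/dt = 0: 0.85(1 - 33.3/94) = 0.0061P*.
The bracket is 0.645, giving P* = 0.549/0.0061 = 89.9.

V* ≈ 33.3, P* ≈ 89.9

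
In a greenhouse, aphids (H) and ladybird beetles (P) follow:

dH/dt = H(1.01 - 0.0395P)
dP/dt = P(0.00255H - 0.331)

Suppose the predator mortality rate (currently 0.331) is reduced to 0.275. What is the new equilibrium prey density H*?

At the interior fixed point, setting dP/dt = 0 with P > 0 fixes H* = (predator death rate)/(HP coefficient) — independent of the other coefficients.
With the change, H* = 0.275/0.00255 = 108; it falls from 130.

H* ≈ 108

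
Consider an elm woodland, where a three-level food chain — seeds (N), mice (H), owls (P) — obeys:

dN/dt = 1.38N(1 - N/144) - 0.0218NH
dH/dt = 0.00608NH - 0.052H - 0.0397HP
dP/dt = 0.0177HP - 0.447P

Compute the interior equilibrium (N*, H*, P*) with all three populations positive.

N* ≈ 86.6, H* ≈ 25.3, P* ≈ 11.9

From dP/dt = 0: 0.0177H* = 0.447, so H* = 25.3.
From dN/dt = 0: 1.38(1 - N*/144) = 0.0218·25.3, giving N* = 144·(1 - 0.399) = 86.6.
From dH/dt = 0: 0.00608·86.6 - 0.052 = 0.0397P*, so P* = 0.474/0.0397 = 11.9.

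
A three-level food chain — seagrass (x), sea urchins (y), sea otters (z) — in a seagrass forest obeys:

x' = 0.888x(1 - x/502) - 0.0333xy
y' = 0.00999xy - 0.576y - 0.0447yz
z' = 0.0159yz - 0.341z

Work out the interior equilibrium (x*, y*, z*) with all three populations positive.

From dz/dt = 0: 0.0159y* = 0.341, so y* = 21.4.
From dx/dt = 0: 0.888(1 - x*/502) = 0.0333·21.4, giving x* = 502·(1 - 0.804) = 98.3.
From dy/dt = 0: 0.00999·98.3 - 0.576 = 0.0447z*, so z* = 0.406/0.0447 = 9.08.

x* ≈ 98.3, y* ≈ 21.4, z* ≈ 9.08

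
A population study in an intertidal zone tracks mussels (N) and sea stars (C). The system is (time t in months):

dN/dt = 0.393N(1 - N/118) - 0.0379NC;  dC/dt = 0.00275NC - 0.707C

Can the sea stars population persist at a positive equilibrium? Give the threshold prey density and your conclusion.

The predator equation gives dC/dt > 0 only when N > 0.707/0.00275 = 257.
Without the predator, N → K = 118. Since 118 < 257, the predator cannot invade.

Threshold N = 257; K < 257, so no, the predator goes extinct.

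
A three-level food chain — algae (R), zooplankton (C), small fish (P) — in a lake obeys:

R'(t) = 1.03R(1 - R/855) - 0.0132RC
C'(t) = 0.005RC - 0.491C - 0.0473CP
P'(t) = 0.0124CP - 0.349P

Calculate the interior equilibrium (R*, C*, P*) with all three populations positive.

From dP/dt = 0: 0.0124C* = 0.349, so C* = 28.1.
From dR/dt = 0: 1.03(1 - R*/855) = 0.0132·28.1, giving R* = 855·(1 - 0.361) = 547.
From dC/dt = 0: 0.005·547 - 0.491 = 0.0473P*, so P* = 2.24/0.0473 = 47.4.

R* ≈ 547, C* ≈ 28.1, P* ≈ 47.4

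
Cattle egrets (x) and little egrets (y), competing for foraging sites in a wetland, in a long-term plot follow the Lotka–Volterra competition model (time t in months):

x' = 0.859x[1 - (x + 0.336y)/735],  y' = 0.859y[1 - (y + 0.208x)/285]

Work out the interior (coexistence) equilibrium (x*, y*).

Setting both brackets to zero gives the nullclines x + 0.336y = 735 and 0.208x + y = 285.
Substituting y = 285 - 0.208x into the first: x(1 - 0.336·0.208) = 735 - 0.336·285.
So x* = 639/0.93 = 687, and then y* = 285 - 0.208·687 = 142.

x* ≈ 687, y* ≈ 142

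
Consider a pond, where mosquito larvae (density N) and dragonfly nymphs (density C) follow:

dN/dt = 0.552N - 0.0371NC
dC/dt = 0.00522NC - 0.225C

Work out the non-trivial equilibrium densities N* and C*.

N* ≈ 43.1, C* ≈ 14.9

Set dC/dt = 0 with C > 0: 0.00522N - 0.225 = 0, so N* = 0.225/0.00522 = 43.1.
Set dN/dt = 0 with N > 0: 0.552 - 0.0371C = 0, so C* = 0.552/0.0371 = 14.9.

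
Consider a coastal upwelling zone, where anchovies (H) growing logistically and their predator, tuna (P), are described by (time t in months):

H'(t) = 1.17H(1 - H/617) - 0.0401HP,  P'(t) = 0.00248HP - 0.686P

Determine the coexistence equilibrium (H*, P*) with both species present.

From dP/dt = 0 with P > 0: 0.00248H* = 0.686, so H* = 277.
Substitute into dH/dt = 0: 1.17(1 - 277/617) = 0.0401P*.
The bracket is 0.552, giving P* = 0.645/0.0401 = 16.1.

H* ≈ 277, P* ≈ 16.1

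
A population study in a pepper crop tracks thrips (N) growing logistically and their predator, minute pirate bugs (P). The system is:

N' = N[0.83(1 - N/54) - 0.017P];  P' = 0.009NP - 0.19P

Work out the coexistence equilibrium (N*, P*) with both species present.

N* ≈ 21.1, P* ≈ 29.7

From dP/dt = 0 with P > 0: 0.009N* = 0.19, so N* = 21.1.
Substitute into dN/dt = 0: 0.83(1 - 21.1/54) = 0.017P*.
The bracket is 0.609, giving P* = 0.506/0.017 = 29.7.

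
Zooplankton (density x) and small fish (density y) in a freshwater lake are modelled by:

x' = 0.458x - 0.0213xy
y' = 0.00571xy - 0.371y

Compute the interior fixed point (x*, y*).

x* ≈ 65, y* ≈ 21.5

Set dy/dt = 0 with y > 0: 0.00571x - 0.371 = 0, so x* = 0.371/0.00571 = 65.
Set dx/dt = 0 with x > 0: 0.458 - 0.0213y = 0, so y* = 0.458/0.0213 = 21.5.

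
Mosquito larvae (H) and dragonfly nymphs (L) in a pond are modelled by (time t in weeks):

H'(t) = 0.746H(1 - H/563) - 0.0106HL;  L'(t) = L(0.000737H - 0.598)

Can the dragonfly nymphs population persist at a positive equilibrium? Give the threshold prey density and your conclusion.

The predator equation gives dL/dt > 0 only when H > 0.598/0.000737 = 811.
Without the predator, H → K = 563. Since 563 < 811, the predator cannot invade.

Threshold H = 811; K < 811, so no, the predator goes extinct.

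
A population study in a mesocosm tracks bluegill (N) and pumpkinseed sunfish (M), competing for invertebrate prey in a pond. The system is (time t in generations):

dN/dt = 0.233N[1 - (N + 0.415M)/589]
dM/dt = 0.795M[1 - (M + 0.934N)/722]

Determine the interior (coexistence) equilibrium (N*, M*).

N* ≈ 473, M* ≈ 281

Setting both brackets to zero gives the nullclines N + 0.415M = 589 and 0.934N + M = 722.
Substituting M = 722 - 0.934N into the first: N(1 - 0.415·0.934) = 589 - 0.415·722.
So N* = 289/0.612 = 473, and then M* = 722 - 0.934·473 = 281.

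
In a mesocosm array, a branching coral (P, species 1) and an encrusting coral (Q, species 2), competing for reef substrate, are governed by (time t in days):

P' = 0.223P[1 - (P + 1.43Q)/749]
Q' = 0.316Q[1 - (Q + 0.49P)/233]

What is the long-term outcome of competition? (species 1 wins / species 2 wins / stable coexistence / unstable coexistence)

species 1 excludes species 2

Compare the nullcline intercepts: K1/α12 = 749/1.43 = 524 > K2 = 233; K2/α21 = 233/0.49 = 476 < K1 = 749.
Since the inequalities point opposite ways, species 1 can invade but species 2 cannot.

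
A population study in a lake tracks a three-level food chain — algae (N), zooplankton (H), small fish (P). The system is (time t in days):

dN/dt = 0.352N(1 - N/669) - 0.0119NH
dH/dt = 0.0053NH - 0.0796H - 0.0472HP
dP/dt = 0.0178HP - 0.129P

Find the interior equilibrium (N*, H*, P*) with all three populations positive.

N* ≈ 505, H* ≈ 7.25, P* ≈ 55

From dP/dt = 0: 0.0178H* = 0.129, so H* = 7.25.
From dN/dt = 0: 0.352(1 - N*/669) = 0.0119·7.25, giving N* = 669·(1 - 0.245) = 505.
From dH/dt = 0: 0.0053·505 - 0.0796 = 0.0472P*, so P* = 2.6/0.0472 = 55.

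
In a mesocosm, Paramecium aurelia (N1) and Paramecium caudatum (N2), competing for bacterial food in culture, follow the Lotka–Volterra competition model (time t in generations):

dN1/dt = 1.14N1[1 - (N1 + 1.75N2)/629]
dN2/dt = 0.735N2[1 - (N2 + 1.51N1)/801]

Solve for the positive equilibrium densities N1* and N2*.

N1* ≈ 470, N2* ≈ 90.6

Setting both brackets to zero gives the nullclines N1 + 1.75N2 = 629 and 1.51N1 + N2 = 801.
Substituting N2 = 801 - 1.51N1 into the first: N1(1 - 1.75·1.51) = 629 - 1.75·801.
So N1* = -773/-1.64 = 470, and then N2* = 801 - 1.51·470 = 90.6.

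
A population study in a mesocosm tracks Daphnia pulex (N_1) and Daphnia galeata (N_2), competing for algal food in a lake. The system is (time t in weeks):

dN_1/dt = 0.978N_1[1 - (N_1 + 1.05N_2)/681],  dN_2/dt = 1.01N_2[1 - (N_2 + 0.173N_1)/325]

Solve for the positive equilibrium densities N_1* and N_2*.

Setting both brackets to zero gives the nullclines N_1 + 1.05N_2 = 681 and 0.173N_1 + N_2 = 325.
Substituting N_2 = 325 - 0.173N_1 into the first: N_1(1 - 1.05·0.173) = 681 - 1.05·325.
So N_1* = 340/0.818 = 415, and then N_2* = 325 - 0.173·415 = 253.

N_1* ≈ 415, N_2* ≈ 253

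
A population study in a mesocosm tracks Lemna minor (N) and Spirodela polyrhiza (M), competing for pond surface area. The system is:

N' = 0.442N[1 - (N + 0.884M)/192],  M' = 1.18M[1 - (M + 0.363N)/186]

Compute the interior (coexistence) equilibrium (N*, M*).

N* ≈ 40.6, M* ≈ 171

Setting both brackets to zero gives the nullclines N + 0.884M = 192 and 0.363N + M = 186.
Substituting M = 186 - 0.363N into the first: N(1 - 0.884·0.363) = 192 - 0.884·186.
So N* = 27.6/0.679 = 40.6, and then M* = 186 - 0.363·40.6 = 171.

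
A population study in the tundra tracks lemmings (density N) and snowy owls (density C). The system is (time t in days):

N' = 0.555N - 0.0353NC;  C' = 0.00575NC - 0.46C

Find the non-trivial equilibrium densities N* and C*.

N* ≈ 80, C* ≈ 15.7

Set dC/dt = 0 with C > 0: 0.00575N - 0.46 = 0, so N* = 0.46/0.00575 = 80.
Set dN/dt = 0 with N > 0: 0.555 - 0.0353C = 0, so C* = 0.555/0.0353 = 15.7.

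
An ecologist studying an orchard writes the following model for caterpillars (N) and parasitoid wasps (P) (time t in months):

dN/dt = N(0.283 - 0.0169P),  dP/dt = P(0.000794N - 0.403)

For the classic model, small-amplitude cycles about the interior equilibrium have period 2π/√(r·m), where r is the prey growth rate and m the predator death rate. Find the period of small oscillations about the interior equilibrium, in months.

T ≈ 18.6 months

Here r = 0.283 and m = 0.403, so r·m = 0.114.
ω = √0.114 = 0.338 per month, hence T = 2π/ω ≈ 18.6 months.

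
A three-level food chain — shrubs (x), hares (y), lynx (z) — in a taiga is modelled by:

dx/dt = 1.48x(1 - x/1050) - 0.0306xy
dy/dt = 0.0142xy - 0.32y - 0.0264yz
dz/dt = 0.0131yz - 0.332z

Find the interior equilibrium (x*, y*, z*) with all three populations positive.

From dz/dt = 0: 0.0131y* = 0.332, so y* = 25.3.
From dx/dt = 0: 1.48(1 - x*/1050) = 0.0306·25.3, giving x* = 1050·(1 - 0.524) = 500.
From dy/dt = 0: 0.0142·500 - 0.32 = 0.0264z*, so z* = 6.78/0.0264 = 257.

x* ≈ 500, y* ≈ 25.3, z* ≈ 257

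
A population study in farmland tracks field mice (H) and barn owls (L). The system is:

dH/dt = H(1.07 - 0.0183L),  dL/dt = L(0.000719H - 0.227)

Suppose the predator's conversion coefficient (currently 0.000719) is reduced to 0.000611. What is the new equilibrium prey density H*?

At the interior fixed point, setting dL/dt = 0 with L > 0 fixes H* = (predator death rate)/(HL coefficient) — independent of the other coefficients.
With the change, H* = 0.227/0.000611 = 372; it rises from 316.

H* ≈ 372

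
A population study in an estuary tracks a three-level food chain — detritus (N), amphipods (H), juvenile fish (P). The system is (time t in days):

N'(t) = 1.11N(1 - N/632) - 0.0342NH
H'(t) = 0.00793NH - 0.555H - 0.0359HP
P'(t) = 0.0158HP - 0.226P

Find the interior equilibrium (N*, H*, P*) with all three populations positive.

N* ≈ 353, H* ≈ 14.3, P* ≈ 62.6

From dP/dt = 0: 0.0158H* = 0.226, so H* = 14.3.
From dN/dt = 0: 1.11(1 - N*/632) = 0.0342·14.3, giving N* = 632·(1 - 0.441) = 353.
From dH/dt = 0: 0.00793·353 - 0.555 = 0.0359P*, so P* = 2.25/0.0359 = 62.6.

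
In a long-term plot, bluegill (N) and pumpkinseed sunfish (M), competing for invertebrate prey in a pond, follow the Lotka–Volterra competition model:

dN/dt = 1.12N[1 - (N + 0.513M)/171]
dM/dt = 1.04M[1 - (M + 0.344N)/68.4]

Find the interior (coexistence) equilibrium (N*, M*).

N* ≈ 165, M* ≈ 11.6

Setting both brackets to zero gives the nullclines N + 0.513M = 171 and 0.344N + M = 68.4.
Substituting M = 68.4 - 0.344N into the first: N(1 - 0.513·0.344) = 171 - 0.513·68.4.
So N* = 136/0.824 = 165, and then M* = 68.4 - 0.344·165 = 11.6.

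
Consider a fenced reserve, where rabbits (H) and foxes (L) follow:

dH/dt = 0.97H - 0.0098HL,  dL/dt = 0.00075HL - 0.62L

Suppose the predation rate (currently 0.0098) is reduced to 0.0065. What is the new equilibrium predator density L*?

L* ≈ 149

At the interior fixed point, setting dH/dt = 0 with H > 0 fixes L* = (prey growth rate)/(HL coefficient) — independent of the other coefficients.
With the change, L* = 0.97/0.0065 = 149; it rises from 99.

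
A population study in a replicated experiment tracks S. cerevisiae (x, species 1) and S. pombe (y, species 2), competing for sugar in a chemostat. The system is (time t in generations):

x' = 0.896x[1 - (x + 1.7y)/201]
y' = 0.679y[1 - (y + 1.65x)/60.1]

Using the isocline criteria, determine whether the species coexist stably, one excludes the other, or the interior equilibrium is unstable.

species 1 excludes species 2

Compare the nullcline intercepts: K1/α12 = 201/1.7 = 118 > K2 = 60.1; K2/α21 = 60.1/1.65 = 36.4 < K1 = 201.
Since the inequalities point opposite ways, species 1 can invade but species 2 cannot.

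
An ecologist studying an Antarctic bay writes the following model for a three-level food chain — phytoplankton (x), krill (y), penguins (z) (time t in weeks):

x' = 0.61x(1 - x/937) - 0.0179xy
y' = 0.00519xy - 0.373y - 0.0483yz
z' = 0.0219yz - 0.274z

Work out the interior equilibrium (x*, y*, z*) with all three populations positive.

From dz/dt = 0: 0.0219y* = 0.274, so y* = 12.5.
From dx/dt = 0: 0.61(1 - x*/937) = 0.0179·12.5, giving x* = 937·(1 - 0.367) = 593.
From dy/dt = 0: 0.00519·593 - 0.373 = 0.0483z*, so z* = 2.7/0.0483 = 56.

x* ≈ 593, y* ≈ 12.5, z* ≈ 56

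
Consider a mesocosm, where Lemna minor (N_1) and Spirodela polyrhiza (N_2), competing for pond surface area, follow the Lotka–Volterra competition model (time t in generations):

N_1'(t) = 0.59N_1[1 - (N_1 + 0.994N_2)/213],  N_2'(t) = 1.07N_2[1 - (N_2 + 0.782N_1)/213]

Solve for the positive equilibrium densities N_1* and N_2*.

Setting both brackets to zero gives the nullclines N_1 + 0.994N_2 = 213 and 0.782N_1 + N_2 = 213.
Substituting N_2 = 213 - 0.782N_1 into the first: N_1(1 - 0.994·0.782) = 213 - 0.994·213.
So N_1* = 1.28/0.223 = 5.74, and then N_2* = 213 - 0.782·5.74 = 209.

N_1* ≈ 5.74, N_2* ≈ 209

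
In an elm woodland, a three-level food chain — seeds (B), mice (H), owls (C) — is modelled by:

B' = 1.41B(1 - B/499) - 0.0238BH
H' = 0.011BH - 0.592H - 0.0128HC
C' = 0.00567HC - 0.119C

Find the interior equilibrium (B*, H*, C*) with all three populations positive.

From dC/dt = 0: 0.00567H* = 0.119, so H* = 21.
From dB/dt = 0: 1.41(1 - B*/499) = 0.0238·21, giving B* = 499·(1 - 0.354) = 322.
From dH/dt = 0: 0.011·322 - 0.592 = 0.0128C*, so C* = 2.95/0.0128 = 231.

B* ≈ 322, H* ≈ 21, C* ≈ 231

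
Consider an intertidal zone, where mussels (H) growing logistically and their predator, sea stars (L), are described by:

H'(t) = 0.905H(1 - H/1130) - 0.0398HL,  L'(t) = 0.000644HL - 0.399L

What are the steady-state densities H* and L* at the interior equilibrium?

From dL/dt = 0 with L > 0: 0.000644H* = 0.399, so H* = 620.
Substitute into dH/dt = 0: 0.905(1 - 620/1130) = 0.0398L*.
The bracket is 0.452, giving L* = 0.409/0.0398 = 10.3.

H* ≈ 620, L* ≈ 10.3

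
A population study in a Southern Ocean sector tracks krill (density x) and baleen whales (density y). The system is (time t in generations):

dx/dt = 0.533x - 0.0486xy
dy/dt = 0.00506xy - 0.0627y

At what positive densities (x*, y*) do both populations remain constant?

x* ≈ 12.4, y* ≈ 11

Set dy/dt = 0 with y > 0: 0.00506x - 0.0627 = 0, so x* = 0.0627/0.00506 = 12.4.
Set dx/dt = 0 with x > 0: 0.533 - 0.0486y = 0, so y* = 0.533/0.0486 = 11.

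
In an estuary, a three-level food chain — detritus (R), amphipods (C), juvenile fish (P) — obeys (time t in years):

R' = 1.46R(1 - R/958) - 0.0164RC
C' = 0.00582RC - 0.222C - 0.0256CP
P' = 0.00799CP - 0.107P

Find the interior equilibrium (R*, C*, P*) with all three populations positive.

R* ≈ 814, C* ≈ 13.4, P* ≈ 176

From dP/dt = 0: 0.00799C* = 0.107, so C* = 13.4.
From dR/dt = 0: 1.46(1 - R*/958) = 0.0164·13.4, giving R* = 958·(1 - 0.15) = 814.
From dC/dt = 0: 0.00582·814 - 0.222 = 0.0256P*, so P* = 4.51/0.0256 = 176.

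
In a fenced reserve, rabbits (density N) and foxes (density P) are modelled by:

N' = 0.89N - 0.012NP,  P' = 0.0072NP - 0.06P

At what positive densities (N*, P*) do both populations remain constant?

N* ≈ 8.33, P* ≈ 74.2

Set dP/dt = 0 with P > 0: 0.0072N - 0.06 = 0, so N* = 0.06/0.0072 = 8.33.
Set dN/dt = 0 with N > 0: 0.89 - 0.012P = 0, so P* = 0.89/0.012 = 74.2.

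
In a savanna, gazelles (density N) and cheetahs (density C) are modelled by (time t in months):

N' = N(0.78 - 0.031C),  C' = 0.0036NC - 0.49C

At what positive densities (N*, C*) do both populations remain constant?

N* ≈ 136, C* ≈ 25.2

Set dC/dt = 0 with C > 0: 0.0036N - 0.49 = 0, so N* = 0.49/0.0036 = 136.
Set dN/dt = 0 with N > 0: 0.78 - 0.031C = 0, so C* = 0.78/0.031 = 25.2.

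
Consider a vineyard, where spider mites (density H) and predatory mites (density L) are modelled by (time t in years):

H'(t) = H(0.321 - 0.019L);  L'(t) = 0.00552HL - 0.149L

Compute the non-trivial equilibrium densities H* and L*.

H* ≈ 27, L* ≈ 16.9

Set dL/dt = 0 with L > 0: 0.00552H - 0.149 = 0, so H* = 0.149/0.00552 = 27.
Set dH/dt = 0 with H > 0: 0.321 - 0.019L = 0, so L* = 0.321/0.019 = 16.9.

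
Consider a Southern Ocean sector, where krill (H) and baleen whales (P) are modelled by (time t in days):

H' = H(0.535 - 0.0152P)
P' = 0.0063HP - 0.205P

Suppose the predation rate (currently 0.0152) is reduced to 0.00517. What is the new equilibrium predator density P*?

At the interior fixed point, setting dH/dt = 0 with H > 0 fixes P* = (prey growth rate)/(HP coefficient) — independent of the other coefficients.
With the change, P* = 0.535/0.00517 = 103; it rises from 35.2.

P* ≈ 103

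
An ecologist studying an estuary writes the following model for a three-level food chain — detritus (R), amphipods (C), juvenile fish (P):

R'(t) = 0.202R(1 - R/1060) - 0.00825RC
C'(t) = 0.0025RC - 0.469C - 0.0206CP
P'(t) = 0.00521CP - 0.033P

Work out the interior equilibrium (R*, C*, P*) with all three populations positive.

R* ≈ 786, C* ≈ 6.33, P* ≈ 72.6

From dP/dt = 0: 0.00521C* = 0.033, so C* = 6.33.
From dR/dt = 0: 0.202(1 - R*/1060) = 0.00825·6.33, giving R* = 1060·(1 - 0.259) = 786.
From dC/dt = 0: 0.0025·786 - 0.469 = 0.0206P*, so P* = 1.5/0.0206 = 72.6.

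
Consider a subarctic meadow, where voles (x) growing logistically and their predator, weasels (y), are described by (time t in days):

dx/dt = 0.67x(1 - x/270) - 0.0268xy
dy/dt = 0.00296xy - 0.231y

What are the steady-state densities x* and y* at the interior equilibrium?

From dy/dt = 0 with y > 0: 0.00296x* = 0.231, so x* = 78.
Substitute into dx/dt = 0: 0.67(1 - 78/270) = 0.0268y*.
The bracket is 0.711, giving y* = 0.476/0.0268 = 17.8.

x* ≈ 78, y* ≈ 17.8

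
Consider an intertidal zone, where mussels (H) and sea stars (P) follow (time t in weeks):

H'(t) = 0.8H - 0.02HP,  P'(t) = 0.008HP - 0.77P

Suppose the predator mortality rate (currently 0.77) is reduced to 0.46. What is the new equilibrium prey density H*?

H* ≈ 57.5

At the interior fixed point, setting dP/dt = 0 with P > 0 fixes H* = (predator death rate)/(HP coefficient) — independent of the other coefficients.
With the change, H* = 0.46/0.008 = 57.5; it falls from 96.2.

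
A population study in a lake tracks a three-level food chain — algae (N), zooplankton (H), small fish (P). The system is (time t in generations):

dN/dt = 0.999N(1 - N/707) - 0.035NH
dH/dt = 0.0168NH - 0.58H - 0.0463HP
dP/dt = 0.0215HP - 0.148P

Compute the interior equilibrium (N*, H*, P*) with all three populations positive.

From dP/dt = 0: 0.0215H* = 0.148, so H* = 6.88.
From dN/dt = 0: 0.999(1 - N*/707) = 0.035·6.88, giving N* = 707·(1 - 0.241) = 536.
From dH/dt = 0: 0.0168·536 - 0.58 = 0.0463P*, so P* = 8.43/0.0463 = 182.

N* ≈ 536, H* ≈ 6.88, P* ≈ 182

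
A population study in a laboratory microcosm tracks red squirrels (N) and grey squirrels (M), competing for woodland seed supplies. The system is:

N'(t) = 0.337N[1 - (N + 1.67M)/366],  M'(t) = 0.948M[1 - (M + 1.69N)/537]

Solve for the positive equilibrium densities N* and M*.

N* ≈ 291, M* ≈ 44.7

Setting both brackets to zero gives the nullclines N + 1.67M = 366 and 1.69N + M = 537.
Substituting M = 537 - 1.69N into the first: N(1 - 1.67·1.69) = 366 - 1.67·537.
So N* = -531/-1.82 = 291, and then M* = 537 - 1.69·291 = 44.7.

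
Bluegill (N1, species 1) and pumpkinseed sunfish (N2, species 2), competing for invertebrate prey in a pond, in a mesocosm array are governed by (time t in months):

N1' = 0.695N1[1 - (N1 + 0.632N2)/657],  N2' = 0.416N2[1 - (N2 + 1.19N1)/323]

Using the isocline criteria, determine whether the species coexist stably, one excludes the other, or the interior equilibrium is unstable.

Compare the nullcline intercepts: K1/α12 = 657/0.632 = 1040 > K2 = 323; K2/α21 = 323/1.19 = 271 < K1 = 657.
Since the inequalities point opposite ways, species 1 can invade but species 2 cannot.

species 1 excludes species 2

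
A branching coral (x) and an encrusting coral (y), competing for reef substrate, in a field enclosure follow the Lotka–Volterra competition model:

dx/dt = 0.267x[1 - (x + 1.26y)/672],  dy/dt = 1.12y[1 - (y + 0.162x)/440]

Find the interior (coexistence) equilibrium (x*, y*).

Setting both brackets to zero gives the nullclines x + 1.26y = 672 and 0.162x + y = 440.
Substituting y = 440 - 0.162x into the first: x(1 - 1.26·0.162) = 672 - 1.26·440.
So x* = 118/0.796 = 148, and then y* = 440 - 0.162·148 = 416.

x* ≈ 148, y* ≈ 416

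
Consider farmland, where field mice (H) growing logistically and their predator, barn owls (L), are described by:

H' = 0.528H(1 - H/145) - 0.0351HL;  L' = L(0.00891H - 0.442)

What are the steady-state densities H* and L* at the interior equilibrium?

From dL/dt = 0 with L > 0: 0.00891H* = 0.442, so H* = 49.6.
Substitute into dH/dt = 0: 0.528(1 - 49.6/145) = 0.0351L*.
The bracket is 0.658, giving L* = 0.347/0.0351 = 9.9.

H* ≈ 49.6, L* ≈ 9.9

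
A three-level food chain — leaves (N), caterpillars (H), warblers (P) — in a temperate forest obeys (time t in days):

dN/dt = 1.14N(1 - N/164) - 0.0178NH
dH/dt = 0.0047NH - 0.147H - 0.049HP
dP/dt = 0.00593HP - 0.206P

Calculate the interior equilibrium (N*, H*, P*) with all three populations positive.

From dP/dt = 0: 0.00593H* = 0.206, so H* = 34.7.
From dN/dt = 0: 1.14(1 - N*/164) = 0.0178·34.7, giving N* = 164·(1 - 0.542) = 75.
From dH/dt = 0: 0.0047·75 - 0.147 = 0.049P*, so P* = 0.206/0.049 = 4.2.

N* ≈ 75, H* ≈ 34.7, P* ≈ 4.2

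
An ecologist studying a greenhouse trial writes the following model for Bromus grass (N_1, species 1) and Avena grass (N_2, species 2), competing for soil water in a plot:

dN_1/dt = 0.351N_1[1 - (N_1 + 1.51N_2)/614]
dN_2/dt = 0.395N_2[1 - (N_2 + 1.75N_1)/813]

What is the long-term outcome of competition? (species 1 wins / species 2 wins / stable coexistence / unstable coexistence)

unstable coexistence (outcome depends on initial conditions)

Compare the nullcline intercepts: K1/α12 = 614/1.51 = 407 < K2 = 813; K2/α21 = 813/1.75 = 465 < K1 = 614.
Since both are reversed, neither can invade when rare; the interior point is a saddle.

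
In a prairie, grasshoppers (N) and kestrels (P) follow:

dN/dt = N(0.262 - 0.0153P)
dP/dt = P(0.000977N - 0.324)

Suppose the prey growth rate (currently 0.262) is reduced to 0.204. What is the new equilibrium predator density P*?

P* ≈ 13.3

At the interior fixed point, setting dN/dt = 0 with N > 0 fixes P* = (prey growth rate)/(NP coefficient) — independent of the other coefficients.
With the change, P* = 0.204/0.0153 = 13.3; it falls from 17.1.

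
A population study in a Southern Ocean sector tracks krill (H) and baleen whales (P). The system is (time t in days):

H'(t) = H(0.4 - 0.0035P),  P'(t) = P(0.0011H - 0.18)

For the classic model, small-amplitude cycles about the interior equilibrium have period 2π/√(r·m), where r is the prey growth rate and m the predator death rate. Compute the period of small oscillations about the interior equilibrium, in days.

Here r = 0.4 and m = 0.18, so r·m = 0.072.
ω = √0.072 = 0.268 per day, hence T = 2π/ω ≈ 23.4 days.

T ≈ 23.4 days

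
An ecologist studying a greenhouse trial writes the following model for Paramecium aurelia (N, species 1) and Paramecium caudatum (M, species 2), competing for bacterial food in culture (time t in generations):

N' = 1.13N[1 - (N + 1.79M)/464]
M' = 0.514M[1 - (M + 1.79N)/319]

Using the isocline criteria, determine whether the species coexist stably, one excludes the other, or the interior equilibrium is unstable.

Compare the nullcline intercepts: K1/α12 = 464/1.79 = 259 < K2 = 319; K2/α21 = 319/1.79 = 178 < K1 = 464.
Since both are reversed, neither can invade when rare; the interior point is a saddle.

unstable coexistence (outcome depends on initial conditions)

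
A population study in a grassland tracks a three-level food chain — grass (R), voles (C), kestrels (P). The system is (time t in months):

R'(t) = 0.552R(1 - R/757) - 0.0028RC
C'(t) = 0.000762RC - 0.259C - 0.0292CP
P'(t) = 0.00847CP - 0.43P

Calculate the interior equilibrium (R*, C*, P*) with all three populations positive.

R* ≈ 562, C* ≈ 50.8, P* ≈ 5.8

From dP/dt = 0: 0.00847C* = 0.43, so C* = 50.8.
From dR/dt = 0: 0.552(1 - R*/757) = 0.0028·50.8, giving R* = 757·(1 - 0.258) = 562.
From dC/dt = 0: 0.000762·562 - 0.259 = 0.0292P*, so P* = 0.169/0.0292 = 5.8.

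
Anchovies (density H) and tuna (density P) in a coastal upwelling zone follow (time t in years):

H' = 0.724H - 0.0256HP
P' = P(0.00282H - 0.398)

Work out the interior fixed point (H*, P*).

Set dP/dt = 0 with P > 0: 0.00282H - 0.398 = 0, so H* = 0.398/0.00282 = 141.
Set dH/dt = 0 with H > 0: 0.724 - 0.0256P = 0, so P* = 0.724/0.0256 = 28.3.

H* ≈ 141, P* ≈ 28.3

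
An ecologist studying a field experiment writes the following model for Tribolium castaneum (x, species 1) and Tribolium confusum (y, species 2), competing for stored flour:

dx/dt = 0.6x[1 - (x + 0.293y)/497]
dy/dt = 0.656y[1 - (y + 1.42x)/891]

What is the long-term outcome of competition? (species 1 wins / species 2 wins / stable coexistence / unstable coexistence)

stable coexistence

Compare the nullcline intercepts: K1/α12 = 497/0.293 = 1700 > K2 = 891; K2/α21 = 891/1.42 = 627 > K1 = 497.
Since both inequalities hold, each species can invade when rare, so the interior equilibrium is stable.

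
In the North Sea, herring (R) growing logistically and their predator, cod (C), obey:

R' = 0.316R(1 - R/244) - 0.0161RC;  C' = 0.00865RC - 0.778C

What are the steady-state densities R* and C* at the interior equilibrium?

From dC/dt = 0 with C > 0: 0.00865R* = 0.778, so R* = 89.9.
Substitute into dR/dt = 0: 0.316(1 - 89.9/244) = 0.0161C*.
The bracket is 0.631, giving C* = 0.2/0.0161 = 12.4.

R* ≈ 89.9, C* ≈ 12.4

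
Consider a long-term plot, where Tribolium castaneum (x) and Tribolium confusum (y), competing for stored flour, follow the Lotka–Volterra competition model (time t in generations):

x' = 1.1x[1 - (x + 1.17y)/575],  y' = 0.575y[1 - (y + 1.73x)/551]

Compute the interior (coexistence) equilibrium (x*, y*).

Setting both brackets to zero gives the nullclines x + 1.17y = 575 and 1.73x + y = 551.
Substituting y = 551 - 1.73x into the first: x(1 - 1.17·1.73) = 575 - 1.17·551.
So x* = -69.7/-1.02 = 68, and then y* = 551 - 1.73·68 = 433.

x* ≈ 68, y* ≈ 433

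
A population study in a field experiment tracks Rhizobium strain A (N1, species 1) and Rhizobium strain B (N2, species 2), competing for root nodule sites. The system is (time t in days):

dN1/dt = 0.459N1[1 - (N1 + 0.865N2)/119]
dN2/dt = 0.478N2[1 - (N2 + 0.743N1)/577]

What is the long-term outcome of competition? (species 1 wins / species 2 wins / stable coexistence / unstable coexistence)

species 2 excludes species 1

Compare the nullcline intercepts: K1/α12 = 119/0.865 = 138 < K2 = 577; K2/α21 = 577/0.743 = 777 > K1 = 119.
Since the inequalities point opposite ways, species 2 can invade but species 1 cannot.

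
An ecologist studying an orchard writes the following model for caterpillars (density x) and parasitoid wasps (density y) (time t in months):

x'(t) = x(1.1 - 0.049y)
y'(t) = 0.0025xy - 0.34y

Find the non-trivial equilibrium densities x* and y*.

x* ≈ 136, y* ≈ 22.4

Set dy/dt = 0 with y > 0: 0.0025x - 0.34 = 0, so x* = 0.34/0.0025 = 136.
Set dx/dt = 0 with x > 0: 1.1 - 0.049y = 0, so y* = 1.1/0.049 = 22.4.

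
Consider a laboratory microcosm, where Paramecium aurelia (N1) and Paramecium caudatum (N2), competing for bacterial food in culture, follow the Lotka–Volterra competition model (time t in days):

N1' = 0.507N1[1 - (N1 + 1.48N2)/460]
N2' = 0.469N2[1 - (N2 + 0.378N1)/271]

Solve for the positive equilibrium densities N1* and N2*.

N1* ≈ 134, N2* ≈ 220

Setting both brackets to zero gives the nullclines N1 + 1.48N2 = 460 and 0.378N1 + N2 = 271.
Substituting N2 = 271 - 0.378N1 into the first: N1(1 - 1.48·0.378) = 460 - 1.48·271.
So N1* = 58.9/0.441 = 134, and then N2* = 271 - 0.378·134 = 220.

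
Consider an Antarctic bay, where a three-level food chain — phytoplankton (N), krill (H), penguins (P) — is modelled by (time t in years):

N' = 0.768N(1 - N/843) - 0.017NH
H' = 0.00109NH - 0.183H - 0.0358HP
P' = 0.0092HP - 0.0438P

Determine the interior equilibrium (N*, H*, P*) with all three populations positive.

N* ≈ 754, H* ≈ 4.76, P* ≈ 17.9

From dP/dt = 0: 0.0092H* = 0.0438, so H* = 4.76.
From dN/dt = 0: 0.768(1 - N*/843) = 0.017·4.76, giving N* = 843·(1 - 0.105) = 754.
From dH/dt = 0: 0.00109·754 - 0.183 = 0.0358P*, so P* = 0.639/0.0358 = 17.9.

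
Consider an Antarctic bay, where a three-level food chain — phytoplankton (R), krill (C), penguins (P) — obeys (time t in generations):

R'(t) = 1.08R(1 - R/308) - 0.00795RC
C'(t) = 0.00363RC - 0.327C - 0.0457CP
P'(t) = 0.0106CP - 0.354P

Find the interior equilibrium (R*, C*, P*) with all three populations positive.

R* ≈ 232, C* ≈ 33.4, P* ≈ 11.3

From dP/dt = 0: 0.0106C* = 0.354, so C* = 33.4.
From dR/dt = 0: 1.08(1 - R*/308) = 0.00795·33.4, giving R* = 308·(1 - 0.246) = 232.
From dC/dt = 0: 0.00363·232 - 0.327 = 0.0457P*, so P* = 0.516/0.0457 = 11.3.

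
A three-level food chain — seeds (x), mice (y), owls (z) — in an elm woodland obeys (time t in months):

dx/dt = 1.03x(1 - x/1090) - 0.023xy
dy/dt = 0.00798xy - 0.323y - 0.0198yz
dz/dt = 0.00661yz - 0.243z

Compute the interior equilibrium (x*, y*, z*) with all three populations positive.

x* ≈ 195, y* ≈ 36.8, z* ≈ 62.4

From dz/dt = 0: 0.00661y* = 0.243, so y* = 36.8.
From dx/dt = 0: 1.03(1 - x*/1090) = 0.023·36.8, giving x* = 1090·(1 - 0.821) = 195.
From dy/dt = 0: 0.00798·195 - 0.323 = 0.0198z*, so z* = 1.23/0.0198 = 62.4.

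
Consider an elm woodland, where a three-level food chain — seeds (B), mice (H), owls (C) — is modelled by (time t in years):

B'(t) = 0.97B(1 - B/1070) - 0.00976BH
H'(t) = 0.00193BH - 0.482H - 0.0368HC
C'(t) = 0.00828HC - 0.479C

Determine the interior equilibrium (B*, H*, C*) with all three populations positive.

From dC/dt = 0: 0.00828H* = 0.479, so H* = 57.9.
From dB/dt = 0: 0.97(1 - B*/1070) = 0.00976·57.9, giving B* = 1070·(1 - 0.582) = 447.
From dH/dt = 0: 0.00193·447 - 0.482 = 0.0368C*, so C* = 0.381/0.0368 = 10.4.

B* ≈ 447, H* ≈ 57.9, C* ≈ 10.4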